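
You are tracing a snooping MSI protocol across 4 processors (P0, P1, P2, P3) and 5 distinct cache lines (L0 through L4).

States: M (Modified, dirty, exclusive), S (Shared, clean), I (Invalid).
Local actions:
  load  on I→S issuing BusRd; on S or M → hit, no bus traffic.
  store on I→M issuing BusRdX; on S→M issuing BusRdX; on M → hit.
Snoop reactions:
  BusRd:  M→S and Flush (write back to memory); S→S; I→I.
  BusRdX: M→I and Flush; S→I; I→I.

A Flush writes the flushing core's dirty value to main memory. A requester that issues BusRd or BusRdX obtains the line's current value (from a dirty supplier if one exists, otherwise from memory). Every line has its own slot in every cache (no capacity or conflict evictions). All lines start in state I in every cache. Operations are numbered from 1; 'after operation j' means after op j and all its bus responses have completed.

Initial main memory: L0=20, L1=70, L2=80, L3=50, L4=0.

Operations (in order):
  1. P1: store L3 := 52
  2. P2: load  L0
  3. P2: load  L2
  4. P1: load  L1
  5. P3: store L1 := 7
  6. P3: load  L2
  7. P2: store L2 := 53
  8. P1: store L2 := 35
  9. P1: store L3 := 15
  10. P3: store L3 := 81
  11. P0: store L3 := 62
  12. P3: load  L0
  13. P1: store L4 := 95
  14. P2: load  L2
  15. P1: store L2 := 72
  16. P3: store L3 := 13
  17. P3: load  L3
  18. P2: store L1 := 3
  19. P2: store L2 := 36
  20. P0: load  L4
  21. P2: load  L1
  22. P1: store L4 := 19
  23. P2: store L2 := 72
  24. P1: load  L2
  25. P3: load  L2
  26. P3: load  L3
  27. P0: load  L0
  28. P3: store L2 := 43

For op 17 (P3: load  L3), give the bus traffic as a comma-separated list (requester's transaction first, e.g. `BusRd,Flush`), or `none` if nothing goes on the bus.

step 1: P1: store L3 := 52  ⟶  IMII  (L3)  txn=BusRdX  M[L3]=50
step 2: P2: load  L0  ⟶  IISI  (L0)  txn=BusRd  M[L0]=20
step 3: P2: load  L2  ⟶  IISI  (L2)  txn=BusRd  M[L2]=80
step 4: P1: load  L1  ⟶  ISII  (L1)  txn=BusRd  M[L1]=70
step 5: P3: store L1 := 7  ⟶  IIIM  (L1)  txn=BusRdX  M[L1]=70
step 6: P3: load  L2  ⟶  IISS  (L2)  txn=BusRd  M[L2]=80
step 7: P2: store L2 := 53  ⟶  IIMI  (L2)  txn=BusRdX  M[L2]=80
step 8: P1: store L2 := 35  ⟶  IMII  (L2)  txn=BusRdX+Flush  M[L2]=53
step 9: P1: store L3 := 15  ⟶  IMII  (L3)  txn=∅  M[L3]=50
step 10: P3: store L3 := 81  ⟶  IIIM  (L3)  txn=BusRdX+Flush  M[L3]=15
step 11: P0: store L3 := 62  ⟶  MIII  (L3)  txn=BusRdX+Flush  M[L3]=81
step 12: P3: load  L0  ⟶  IISS  (L0)  txn=BusRd  M[L0]=20
step 13: P1: store L4 := 95  ⟶  IMII  (L4)  txn=BusRdX  M[L4]=0
step 14: P2: load  L2  ⟶  ISSI  (L2)  txn=BusRd+Flush  M[L2]=35
step 15: P1: store L2 := 72  ⟶  IMII  (L2)  txn=BusRdX  M[L2]=35
step 16: P3: store L3 := 13  ⟶  IIIM  (L3)  txn=BusRdX+Flush  M[L3]=62
step 17: P3: load  L3  ⟶  IIIM  (L3)  txn=∅  M[L3]=62
step 18: P2: store L1 := 3  ⟶  IIMI  (L1)  txn=BusRdX+Flush  M[L1]=7
step 19: P2: store L2 := 36  ⟶  IIMI  (L2)  txn=BusRdX+Flush  M[L2]=72
step 20: P0: load  L4  ⟶  SSII  (L4)  txn=BusRd+Flush  M[L4]=95
step 21: P2: load  L1  ⟶  IIMI  (L1)  txn=∅  M[L1]=7
step 22: P1: store L4 := 19  ⟶  IMII  (L4)  txn=BusRdX  M[L4]=95
step 23: P2: store L2 := 72  ⟶  IIMI  (L2)  txn=∅  M[L2]=72
step 24: P1: load  L2  ⟶  ISSI  (L2)  txn=BusRd+Flush  M[L2]=72
step 25: P3: load  L2  ⟶  ISSS  (L2)  txn=BusRd  M[L2]=72
step 26: P3: load  L3  ⟶  IIIM  (L3)  txn=∅  M[L3]=62
step 27: P0: load  L0  ⟶  SISS  (L0)  txn=BusRd  M[L0]=20
step 28: P3: store L2 := 43  ⟶  IIIM  (L2)  txn=BusRdX  M[L2]=72

bus = none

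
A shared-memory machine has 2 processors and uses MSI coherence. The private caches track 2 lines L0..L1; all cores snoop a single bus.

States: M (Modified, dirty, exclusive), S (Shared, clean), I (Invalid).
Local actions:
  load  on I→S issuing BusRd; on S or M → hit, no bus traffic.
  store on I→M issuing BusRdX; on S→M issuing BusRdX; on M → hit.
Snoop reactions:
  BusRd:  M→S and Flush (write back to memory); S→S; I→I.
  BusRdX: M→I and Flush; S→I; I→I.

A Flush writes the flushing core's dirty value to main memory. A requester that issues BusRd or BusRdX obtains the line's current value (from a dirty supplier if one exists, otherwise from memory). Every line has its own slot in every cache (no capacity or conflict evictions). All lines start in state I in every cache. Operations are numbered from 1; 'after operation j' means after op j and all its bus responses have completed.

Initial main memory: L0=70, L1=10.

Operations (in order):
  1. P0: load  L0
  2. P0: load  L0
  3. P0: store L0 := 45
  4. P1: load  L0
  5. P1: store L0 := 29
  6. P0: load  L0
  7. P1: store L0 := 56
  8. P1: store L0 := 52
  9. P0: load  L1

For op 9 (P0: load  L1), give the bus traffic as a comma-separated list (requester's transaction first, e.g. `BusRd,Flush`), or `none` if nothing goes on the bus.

step 1: P0: load  L0  ⟶  SI  (L0)  txn=BusRd  M[L0]=70
step 2: P0: load  L0  ⟶  SI  (L0)  txn=∅  M[L0]=70
step 3: P0: store L0 := 45  ⟶  MI  (L0)  txn=BusRdX  M[L0]=70
step 4: P1: load  L0  ⟶  SS  (L0)  txn=BusRd+Flush  M[L0]=45
step 5: P1: store L0 := 29  ⟶  IM  (L0)  txn=BusRdX  M[L0]=45
step 6: P0: load  L0  ⟶  SS  (L0)  txn=BusRd+Flush  M[L0]=29
step 7: P1: store L0 := 56  ⟶  IM  (L0)  txn=BusRdX  M[L0]=29
step 8: P1: store L0 := 52  ⟶  IM  (L0)  txn=∅  M[L0]=29
step 9: P0: load  L1  ⟶  SI  (L1)  txn=BusRd  M[L1]=10

bus = BusRd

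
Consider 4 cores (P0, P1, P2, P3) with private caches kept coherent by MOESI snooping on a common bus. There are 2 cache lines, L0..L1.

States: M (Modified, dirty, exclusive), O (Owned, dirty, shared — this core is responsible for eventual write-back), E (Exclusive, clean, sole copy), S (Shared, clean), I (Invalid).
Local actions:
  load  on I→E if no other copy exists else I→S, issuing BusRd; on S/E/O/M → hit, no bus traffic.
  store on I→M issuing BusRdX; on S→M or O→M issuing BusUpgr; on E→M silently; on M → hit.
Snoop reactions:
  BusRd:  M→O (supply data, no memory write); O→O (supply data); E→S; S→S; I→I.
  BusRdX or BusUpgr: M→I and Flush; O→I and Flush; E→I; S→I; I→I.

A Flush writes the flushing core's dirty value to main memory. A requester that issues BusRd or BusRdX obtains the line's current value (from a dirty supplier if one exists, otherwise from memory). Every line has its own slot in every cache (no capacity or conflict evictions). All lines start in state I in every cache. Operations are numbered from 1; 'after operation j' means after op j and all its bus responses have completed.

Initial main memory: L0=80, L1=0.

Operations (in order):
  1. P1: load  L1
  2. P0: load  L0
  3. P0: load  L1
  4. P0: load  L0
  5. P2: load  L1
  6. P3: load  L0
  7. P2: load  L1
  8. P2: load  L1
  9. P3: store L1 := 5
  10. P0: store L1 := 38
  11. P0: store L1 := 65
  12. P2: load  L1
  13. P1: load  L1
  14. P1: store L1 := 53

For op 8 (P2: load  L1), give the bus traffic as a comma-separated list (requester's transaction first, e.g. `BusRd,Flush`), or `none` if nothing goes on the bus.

  op1 P1: load  L1 → I/E/I/I on L1; bus BusRd; mem=0
  op2 P0: load  L0 → E/I/I/I on L0; bus BusRd; mem=80
  op3 P0: load  L1 → S/S/I/I on L1; bus BusRd; mem=0
  op4 P0: load  L0 → E/I/I/I on L0; bus (none); mem=80
  op5 P2: load  L1 → S/S/S/I on L1; bus BusRd; mem=0
  op6 P3: load  L0 → S/I/I/S on L0; bus BusRd; mem=80
  op7 P2: load  L1 → S/S/S/I on L1; bus (none); mem=0
  op8 P2: load  L1 → S/S/S/I on L1; bus (none); mem=0
  op9 P3: store L1 := 5 → I/I/I/M on L1; bus BusRdX; mem=0
  op10 P0: store L1 := 38 → M/I/I/I on L1; bus BusRdX Flush; mem=5
  op11 P0: store L1 := 65 → M/I/I/I on L1; bus (none); mem=5
  op12 P2: load  L1 → O/I/S/I on L1; bus BusRd; mem=5
  op13 P1: load  L1 → O/S/S/I on L1; bus BusRd; mem=5
  op14 P1: store L1 := 53 → I/M/I/I on L1; bus BusUpgr Flush; mem=65

bus = none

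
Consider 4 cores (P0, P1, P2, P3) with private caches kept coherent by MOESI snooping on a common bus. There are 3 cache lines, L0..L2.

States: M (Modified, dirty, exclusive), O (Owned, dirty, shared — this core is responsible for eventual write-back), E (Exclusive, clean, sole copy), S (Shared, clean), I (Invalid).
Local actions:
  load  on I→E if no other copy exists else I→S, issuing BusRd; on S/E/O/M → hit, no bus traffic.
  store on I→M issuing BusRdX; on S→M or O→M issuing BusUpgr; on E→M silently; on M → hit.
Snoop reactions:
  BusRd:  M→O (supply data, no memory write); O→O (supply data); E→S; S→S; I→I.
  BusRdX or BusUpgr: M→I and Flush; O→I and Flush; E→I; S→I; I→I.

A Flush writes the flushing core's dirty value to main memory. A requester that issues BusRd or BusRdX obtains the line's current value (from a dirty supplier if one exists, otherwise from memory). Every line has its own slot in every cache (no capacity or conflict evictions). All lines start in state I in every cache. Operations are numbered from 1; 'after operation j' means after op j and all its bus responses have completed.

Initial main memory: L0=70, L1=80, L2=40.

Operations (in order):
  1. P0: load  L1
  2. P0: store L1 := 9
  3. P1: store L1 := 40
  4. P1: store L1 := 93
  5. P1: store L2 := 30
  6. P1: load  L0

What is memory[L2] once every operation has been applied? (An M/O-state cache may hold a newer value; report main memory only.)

memory[L2] = 40

  op1 P0: load  L1 → E/I/I/I on L1; bus BusRd; mem=80
  op2 P0: store L1 := 9 → M/I/I/I on L1; bus (none); mem=80
  op3 P1: store L1 := 40 → I/M/I/I on L1; bus BusRdX Flush; mem=9
  op4 P1: store L1 := 93 → I/M/I/I on L1; bus (none); mem=9
  op5 P1: store L2 := 30 → I/M/I/I on L2; bus BusRdX; mem=40
  op6 P1: load  L0 → I/E/I/I on L0; bus BusRd; mem=70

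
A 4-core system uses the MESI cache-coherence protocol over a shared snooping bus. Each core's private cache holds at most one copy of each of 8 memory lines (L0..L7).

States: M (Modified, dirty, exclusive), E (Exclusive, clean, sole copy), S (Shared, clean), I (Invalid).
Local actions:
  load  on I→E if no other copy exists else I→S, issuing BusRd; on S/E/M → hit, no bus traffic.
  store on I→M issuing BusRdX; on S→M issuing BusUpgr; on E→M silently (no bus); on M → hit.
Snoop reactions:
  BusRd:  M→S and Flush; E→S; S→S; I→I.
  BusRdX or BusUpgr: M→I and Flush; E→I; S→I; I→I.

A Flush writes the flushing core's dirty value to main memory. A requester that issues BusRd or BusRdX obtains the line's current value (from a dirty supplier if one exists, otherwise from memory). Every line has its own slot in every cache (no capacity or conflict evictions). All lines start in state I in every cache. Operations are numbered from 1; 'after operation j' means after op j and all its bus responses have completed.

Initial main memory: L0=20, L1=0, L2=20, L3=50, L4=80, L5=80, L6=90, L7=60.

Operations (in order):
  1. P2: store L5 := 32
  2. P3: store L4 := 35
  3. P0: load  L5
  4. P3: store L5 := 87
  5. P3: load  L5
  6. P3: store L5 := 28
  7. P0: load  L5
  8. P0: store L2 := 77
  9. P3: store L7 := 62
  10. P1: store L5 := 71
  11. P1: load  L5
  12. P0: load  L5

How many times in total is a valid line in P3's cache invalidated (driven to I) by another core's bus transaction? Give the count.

[1] P2: store L5 := 32 | P0:I, P1:I, P2:M(32), P3:I | bus: BusRdX
[2] P3: store L4 := 35 | P0:I, P1:I, P2:I, P3:M(35) | bus: BusRdX
[3] P0: load  L5 | P0:S(32), P1:I, P2:S(32), P3:I | bus: BusRd,Flush
[4] P3: store L5 := 87 | P0:I, P1:I, P2:I, P3:M(87) | bus: BusRdX
[5] P3: load  L5 | P0:I, P1:I, P2:I, P3:M(87) | bus: none
[6] P3: store L5 := 28 | P0:I, P1:I, P2:I, P3:M(28) | bus: none
[7] P0: load  L5 | P0:S(28), P1:I, P2:I, P3:S(28) | bus: BusRd,Flush
[8] P0: store L2 := 77 | P0:M(77), P1:I, P2:I, P3:I | bus: BusRdX
[9] P3: store L7 := 62 | P0:I, P1:I, P2:I, P3:M(62) | bus: BusRdX
[10] P1: store L5 := 71 | P0:I, P1:M(71), P2:I, P3:I | bus: BusRdX
[11] P1: load  L5 | P0:I, P1:M(71), P2:I, P3:I | bus: none
[12] P0: load  L5 | P0:S(71), P1:S(71), P2:I, P3:I | bus: BusRd,Flush

invalidations = 1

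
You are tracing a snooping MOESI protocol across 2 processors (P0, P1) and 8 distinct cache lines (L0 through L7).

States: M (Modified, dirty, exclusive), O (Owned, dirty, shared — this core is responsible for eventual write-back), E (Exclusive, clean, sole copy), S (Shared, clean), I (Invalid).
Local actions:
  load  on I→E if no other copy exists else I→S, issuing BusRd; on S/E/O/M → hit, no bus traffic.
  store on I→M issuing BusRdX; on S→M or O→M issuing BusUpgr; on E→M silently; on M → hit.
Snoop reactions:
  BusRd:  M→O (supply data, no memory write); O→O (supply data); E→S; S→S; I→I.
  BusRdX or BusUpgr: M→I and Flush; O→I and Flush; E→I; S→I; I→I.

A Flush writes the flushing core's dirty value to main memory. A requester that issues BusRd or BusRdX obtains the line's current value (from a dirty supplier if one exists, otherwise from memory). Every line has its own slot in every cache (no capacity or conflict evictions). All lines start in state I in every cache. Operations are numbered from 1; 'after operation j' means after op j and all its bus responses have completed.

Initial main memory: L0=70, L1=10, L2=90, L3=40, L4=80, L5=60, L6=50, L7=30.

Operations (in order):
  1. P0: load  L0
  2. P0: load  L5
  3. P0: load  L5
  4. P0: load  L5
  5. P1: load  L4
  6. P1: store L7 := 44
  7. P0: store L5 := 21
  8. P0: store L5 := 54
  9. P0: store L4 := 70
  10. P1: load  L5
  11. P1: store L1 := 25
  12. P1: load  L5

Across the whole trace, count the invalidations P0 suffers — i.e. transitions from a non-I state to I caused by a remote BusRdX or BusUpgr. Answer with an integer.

invalidations = 0

step 1: P0: load  L0  ⟶  EI  (L0)  txn=BusRd  M[L0]=70
step 2: P0: load  L5  ⟶  EI  (L5)  txn=BusRd  M[L5]=60
step 3: P0: load  L5  ⟶  EI  (L5)  txn=∅  M[L5]=60
step 4: P0: load  L5  ⟶  EI  (L5)  txn=∅  M[L5]=60
step 5: P1: load  L4  ⟶  IE  (L4)  txn=BusRd  M[L4]=80
step 6: P1: store L7 := 44  ⟶  IM  (L7)  txn=BusRdX  M[L7]=30
step 7: P0: store L5 := 21  ⟶  MI  (L5)  txn=∅  M[L5]=60
step 8: P0: store L5 := 54  ⟶  MI  (L5)  txn=∅  M[L5]=60
step 9: P0: store L4 := 70  ⟶  MI  (L4)  txn=BusRdX  M[L4]=80
step 10: P1: load  L5  ⟶  OS  (L5)  txn=BusRd  M[L5]=60
step 11: P1: store L1 := 25  ⟶  IM  (L1)  txn=BusRdX  M[L1]=10
step 12: P1: load  L5  ⟶  OS  (L5)  txn=∅  M[L5]=60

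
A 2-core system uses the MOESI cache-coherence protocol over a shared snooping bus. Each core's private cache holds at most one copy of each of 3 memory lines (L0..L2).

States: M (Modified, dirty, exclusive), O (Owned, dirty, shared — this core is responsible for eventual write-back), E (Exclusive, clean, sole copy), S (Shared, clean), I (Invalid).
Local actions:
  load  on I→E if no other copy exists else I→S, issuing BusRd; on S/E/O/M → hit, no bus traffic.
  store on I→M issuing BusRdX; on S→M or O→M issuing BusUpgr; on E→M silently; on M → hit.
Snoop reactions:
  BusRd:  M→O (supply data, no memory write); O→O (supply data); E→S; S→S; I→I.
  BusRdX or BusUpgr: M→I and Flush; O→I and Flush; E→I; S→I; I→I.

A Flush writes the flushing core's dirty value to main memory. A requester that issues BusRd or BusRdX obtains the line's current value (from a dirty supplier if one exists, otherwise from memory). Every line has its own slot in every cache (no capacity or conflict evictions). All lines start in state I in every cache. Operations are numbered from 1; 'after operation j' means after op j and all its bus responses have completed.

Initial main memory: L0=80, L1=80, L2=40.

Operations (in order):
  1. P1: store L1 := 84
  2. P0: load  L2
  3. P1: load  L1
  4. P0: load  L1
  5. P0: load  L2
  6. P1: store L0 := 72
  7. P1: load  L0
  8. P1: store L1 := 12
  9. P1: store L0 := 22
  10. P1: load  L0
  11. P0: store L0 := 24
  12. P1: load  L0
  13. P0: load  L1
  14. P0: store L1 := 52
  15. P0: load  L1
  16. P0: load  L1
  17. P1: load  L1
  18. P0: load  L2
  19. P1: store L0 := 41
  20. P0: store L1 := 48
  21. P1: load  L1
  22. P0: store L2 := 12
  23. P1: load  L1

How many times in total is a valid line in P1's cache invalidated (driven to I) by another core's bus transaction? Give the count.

[1] P1: store L1 := 84 | P0:I, P1:M(84) | bus: BusRdX
[2] P0: load  L2 | P0:E(40), P1:I | bus: BusRd
[3] P1: load  L1 | P0:I, P1:M(84) | bus: none
[4] P0: load  L1 | P0:S(84), P1:O(84) | bus: BusRd
[5] P0: load  L2 | P0:E(40), P1:I | bus: none
[6] P1: store L0 := 72 | P0:I, P1:M(72) | bus: BusRdX
[7] P1: load  L0 | P0:I, P1:M(72) | bus: none
[8] P1: store L1 := 12 | P0:I, P1:M(12) | bus: BusUpgr
[9] P1: store L0 := 22 | P0:I, P1:M(22) | bus: none
[10] P1: load  L0 | P0:I, P1:M(22) | bus: none
[11] P0: store L0 := 24 | P0:M(24), P1:I | bus: BusRdX,Flush
[12] P1: load  L0 | P0:O(24), P1:S(24) | bus: BusRd
[13] P0: load  L1 | P0:S(12), P1:O(12) | bus: BusRd
[14] P0: store L1 := 52 | P0:M(52), P1:I | bus: BusUpgr,Flush
[15] P0: load  L1 | P0:M(52), P1:I | bus: none
[16] P0: load  L1 | P0:M(52), P1:I | bus: none
[17] P1: load  L1 | P0:O(52), P1:S(52) | bus: BusRd
[18] P0: load  L2 | P0:E(40), P1:I | bus: none
[19] P1: store L0 := 41 | P0:I, P1:M(41) | bus: BusUpgr,Flush
[20] P0: store L1 := 48 | P0:M(48), P1:I | bus: BusUpgr
[21] P1: load  L1 | P0:O(48), P1:S(48) | bus: BusRd
[22] P0: store L2 := 12 | P0:M(12), P1:I | bus: none
[23] P1: load  L1 | P0:O(48), P1:S(48) | bus: none

invalidations = 3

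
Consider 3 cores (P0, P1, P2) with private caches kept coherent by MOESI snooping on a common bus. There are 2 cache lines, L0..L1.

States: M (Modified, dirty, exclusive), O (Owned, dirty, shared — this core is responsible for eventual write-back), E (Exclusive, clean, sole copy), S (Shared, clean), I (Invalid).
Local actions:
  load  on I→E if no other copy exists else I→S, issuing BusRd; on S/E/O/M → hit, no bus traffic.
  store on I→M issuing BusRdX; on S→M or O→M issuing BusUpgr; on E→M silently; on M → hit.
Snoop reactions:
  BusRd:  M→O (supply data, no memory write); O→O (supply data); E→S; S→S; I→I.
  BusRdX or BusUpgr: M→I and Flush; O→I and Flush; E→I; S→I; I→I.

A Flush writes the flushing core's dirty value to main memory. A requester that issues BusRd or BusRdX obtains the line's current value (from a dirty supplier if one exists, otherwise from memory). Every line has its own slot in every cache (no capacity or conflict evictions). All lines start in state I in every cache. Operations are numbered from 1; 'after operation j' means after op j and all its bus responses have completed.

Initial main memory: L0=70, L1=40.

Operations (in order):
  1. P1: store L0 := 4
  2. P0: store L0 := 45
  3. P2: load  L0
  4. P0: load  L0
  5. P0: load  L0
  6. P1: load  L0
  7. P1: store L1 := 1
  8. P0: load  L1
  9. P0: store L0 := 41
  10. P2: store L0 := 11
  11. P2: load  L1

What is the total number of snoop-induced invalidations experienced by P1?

step 1: P1: store L0 := 4  ⟶  IMI  (L0)  txn=BusRdX  M[L0]=70
step 2: P0: store L0 := 45  ⟶  MII  (L0)  txn=BusRdX+Flush  M[L0]=4
step 3: P2: load  L0  ⟶  OIS  (L0)  txn=BusRd  M[L0]=4
step 4: P0: load  L0  ⟶  OIS  (L0)  txn=∅  M[L0]=4
step 5: P0: load  L0  ⟶  OIS  (L0)  txn=∅  M[L0]=4
step 6: P1: load  L0  ⟶  OSS  (L0)  txn=BusRd  M[L0]=4
step 7: P1: store L1 := 1  ⟶  IMI  (L1)  txn=BusRdX  M[L1]=40
step 8: P0: load  L1  ⟶  SOI  (L1)  txn=BusRd  M[L1]=40
step 9: P0: store L0 := 41  ⟶  MII  (L0)  txn=BusUpgr  M[L0]=4
step 10: P2: store L0 := 11  ⟶  IIM  (L0)  txn=BusRdX+Flush  M[L0]=41
step 11: P2: load  L1  ⟶  SOS  (L1)  txn=BusRd  M[L1]=40

invalidations = 2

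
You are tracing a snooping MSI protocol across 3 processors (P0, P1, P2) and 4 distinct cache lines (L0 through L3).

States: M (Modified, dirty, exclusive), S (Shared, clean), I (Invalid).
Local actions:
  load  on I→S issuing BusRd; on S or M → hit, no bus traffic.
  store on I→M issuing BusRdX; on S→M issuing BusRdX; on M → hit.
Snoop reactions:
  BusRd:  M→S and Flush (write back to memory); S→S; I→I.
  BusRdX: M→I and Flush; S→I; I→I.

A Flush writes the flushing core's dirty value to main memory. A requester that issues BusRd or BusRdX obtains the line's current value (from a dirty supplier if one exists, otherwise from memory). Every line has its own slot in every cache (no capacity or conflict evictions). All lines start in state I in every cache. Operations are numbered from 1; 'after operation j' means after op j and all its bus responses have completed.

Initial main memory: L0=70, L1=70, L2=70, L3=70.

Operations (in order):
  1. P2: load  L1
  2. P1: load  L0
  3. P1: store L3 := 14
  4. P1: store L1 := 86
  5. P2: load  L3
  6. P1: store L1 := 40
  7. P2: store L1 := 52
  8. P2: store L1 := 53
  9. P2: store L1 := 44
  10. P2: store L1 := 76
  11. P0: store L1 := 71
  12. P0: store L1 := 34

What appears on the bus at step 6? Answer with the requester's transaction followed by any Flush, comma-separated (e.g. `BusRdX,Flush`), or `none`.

bus = none

[1] P2: load  L1 | P0:I, P1:I, P2:S(70) | bus: BusRd
[2] P1: load  L0 | P0:I, P1:S(70), P2:I | bus: BusRd
[3] P1: store L3 := 14 | P0:I, P1:M(14), P2:I | bus: BusRdX
[4] P1: store L1 := 86 | P0:I, P1:M(86), P2:I | bus: BusRdX
[5] P2: load  L3 | P0:I, P1:S(14), P2:S(14) | bus: BusRd,Flush
[6] P1: store L1 := 40 | P0:I, P1:M(40), P2:I | bus: none
[7] P2: store L1 := 52 | P0:I, P1:I, P2:M(52) | bus: BusRdX,Flush
[8] P2: store L1 := 53 | P0:I, P1:I, P2:M(53) | bus: none
[9] P2: store L1 := 44 | P0:I, P1:I, P2:M(44) | bus: none
[10] P2: store L1 := 76 | P0:I, P1:I, P2:M(76) | bus: none
[11] P0: store L1 := 71 | P0:M(71), P1:I, P2:I | bus: BusRdX,Flush
[12] P0: store L1 := 34 | P0:M(34), P1:I, P2:I | bus: none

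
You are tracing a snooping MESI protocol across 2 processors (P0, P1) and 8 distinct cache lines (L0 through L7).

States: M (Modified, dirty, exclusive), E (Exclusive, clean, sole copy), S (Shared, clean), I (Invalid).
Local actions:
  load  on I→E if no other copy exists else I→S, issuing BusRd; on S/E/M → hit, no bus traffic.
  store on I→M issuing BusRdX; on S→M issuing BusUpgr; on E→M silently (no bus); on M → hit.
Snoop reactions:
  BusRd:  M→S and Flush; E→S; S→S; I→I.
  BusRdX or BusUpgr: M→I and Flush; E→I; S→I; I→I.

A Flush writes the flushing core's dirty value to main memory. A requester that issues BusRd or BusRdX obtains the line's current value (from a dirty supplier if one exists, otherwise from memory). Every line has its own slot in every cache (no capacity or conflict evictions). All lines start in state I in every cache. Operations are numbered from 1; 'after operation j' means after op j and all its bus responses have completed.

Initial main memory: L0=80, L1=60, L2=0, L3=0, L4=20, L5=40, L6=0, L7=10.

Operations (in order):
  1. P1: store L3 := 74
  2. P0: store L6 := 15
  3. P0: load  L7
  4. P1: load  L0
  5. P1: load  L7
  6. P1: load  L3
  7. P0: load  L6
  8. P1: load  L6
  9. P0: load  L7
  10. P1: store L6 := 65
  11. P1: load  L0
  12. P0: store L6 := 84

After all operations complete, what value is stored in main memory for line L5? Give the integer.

memory[L5] = 40

step 1: P1: store L3 := 74  ⟶  IM  (L3)  txn=BusRdX  M[L3]=0
step 2: P0: store L6 := 15  ⟶  MI  (L6)  txn=BusRdX  M[L6]=0
step 3: P0: load  L7  ⟶  EI  (L7)  txn=BusRd  M[L7]=10
step 4: P1: load  L0  ⟶  IE  (L0)  txn=BusRd  M[L0]=80
step 5: P1: load  L7  ⟶  SS  (L7)  txn=BusRd  M[L7]=10
step 6: P1: load  L3  ⟶  IM  (L3)  txn=∅  M[L3]=0
step 7: P0: load  L6  ⟶  MI  (L6)  txn=∅  M[L6]=0
step 8: P1: load  L6  ⟶  SS  (L6)  txn=BusRd+Flush  M[L6]=15
step 9: P0: load  L7  ⟶  SS  (L7)  txn=∅  M[L7]=10
step 10: P1: store L6 := 65  ⟶  IM  (L6)  txn=BusUpgr  M[L6]=15
step 11: P1: load  L0  ⟶  IE  (L0)  txn=∅  M[L0]=80
step 12: P0: store L6 := 84  ⟶  MI  (L6)  txn=BusRdX+Flush  M[L6]=65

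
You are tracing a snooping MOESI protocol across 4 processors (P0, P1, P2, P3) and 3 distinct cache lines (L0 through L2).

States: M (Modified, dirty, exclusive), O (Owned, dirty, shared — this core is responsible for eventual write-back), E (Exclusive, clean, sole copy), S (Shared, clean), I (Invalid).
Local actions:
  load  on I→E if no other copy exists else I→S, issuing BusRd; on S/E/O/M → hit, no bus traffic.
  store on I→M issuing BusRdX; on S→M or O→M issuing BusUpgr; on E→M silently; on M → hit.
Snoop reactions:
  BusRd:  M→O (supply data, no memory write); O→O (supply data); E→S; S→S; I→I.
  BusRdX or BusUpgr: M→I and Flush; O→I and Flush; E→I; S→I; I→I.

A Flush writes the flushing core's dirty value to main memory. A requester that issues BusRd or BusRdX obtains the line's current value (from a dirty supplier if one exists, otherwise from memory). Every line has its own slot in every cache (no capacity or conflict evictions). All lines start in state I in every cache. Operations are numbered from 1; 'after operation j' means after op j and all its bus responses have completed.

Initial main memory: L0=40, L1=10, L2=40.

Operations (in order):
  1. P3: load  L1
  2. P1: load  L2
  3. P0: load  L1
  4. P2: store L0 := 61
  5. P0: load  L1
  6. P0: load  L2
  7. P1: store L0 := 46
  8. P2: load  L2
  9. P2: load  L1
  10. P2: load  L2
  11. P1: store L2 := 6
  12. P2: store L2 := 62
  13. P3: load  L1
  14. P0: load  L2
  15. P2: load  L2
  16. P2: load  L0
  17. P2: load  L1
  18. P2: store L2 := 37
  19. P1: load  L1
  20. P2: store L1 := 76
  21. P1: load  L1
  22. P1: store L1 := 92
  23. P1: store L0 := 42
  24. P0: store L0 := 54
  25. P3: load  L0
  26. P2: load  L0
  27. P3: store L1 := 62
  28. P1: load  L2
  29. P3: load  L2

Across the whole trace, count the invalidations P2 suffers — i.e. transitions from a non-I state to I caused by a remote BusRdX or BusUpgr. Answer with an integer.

1. P3: load  L1  bus=[BusRd]  L1: P0=I P1=I P2=I P3=E  mem[L1]=10
2. P1: load  L2  bus=[BusRd]  L2: P0=I P1=E P2=I P3=I  mem[L2]=40
3. P0: load  L1  bus=[BusRd]  L1: P0=S P1=I P2=I P3=S  mem[L1]=10
4. P2: store L0 := 61  bus=[BusRdX]  L0: P0=I P1=I P2=M P3=I  mem[L0]=40
5. P0: load  L1  bus=[-]  L1: P0=S P1=I P2=I P3=S  mem[L1]=10
6. P0: load  L2  bus=[BusRd]  L2: P0=S P1=S P2=I P3=I  mem[L2]=40
7. P1: store L0 := 46  bus=[BusRdX,Flush]  L0: P0=I P1=M P2=I P3=I  mem[L0]=61
8. P2: load  L2  bus=[BusRd]  L2: P0=S P1=S P2=S P3=I  mem[L2]=40
9. P2: load  L1  bus=[BusRd]  L1: P0=S P1=I P2=S P3=S  mem[L1]=10
10. P2: load  L2  bus=[-]  L2: P0=S P1=S P2=S P3=I  mem[L2]=40
11. P1: store L2 := 6  bus=[BusUpgr]  L2: P0=I P1=M P2=I P3=I  mem[L2]=40
12. P2: store L2 := 62  bus=[BusRdX,Flush]  L2: P0=I P1=I P2=M P3=I  mem[L2]=6
13. P3: load  L1  bus=[-]  L1: P0=S P1=I P2=S P3=S  mem[L1]=10
14. P0: load  L2  bus=[BusRd]  L2: P0=S P1=I P2=O P3=I  mem[L2]=6
15. P2: load  L2  bus=[-]  L2: P0=S P1=I P2=O P3=I  mem[L2]=6
16. P2: load  L0  bus=[BusRd]  L0: P0=I P1=O P2=S P3=I  mem[L0]=61
17. P2: load  L1  bus=[-]  L1: P0=S P1=I P2=S P3=S  mem[L1]=10
18. P2: store L2 := 37  bus=[BusUpgr]  L2: P0=I P1=I P2=M P3=I  mem[L2]=6
19. P1: load  L1  bus=[BusRd]  L1: P0=S P1=S P2=S P3=S  mem[L1]=10
20. P2: store L1 := 76  bus=[BusUpgr]  L1: P0=I P1=I P2=M P3=I  mem[L1]=10
21. P1: load  L1  bus=[BusRd]  L1: P0=I P1=S P2=O P3=I  mem[L1]=10
22. P1: store L1 := 92  bus=[BusUpgr,Flush]  L1: P0=I P1=M P2=I P3=I  mem[L1]=76
23. P1: store L0 := 42  bus=[BusUpgr]  L0: P0=I P1=M P2=I P3=I  mem[L0]=61
24. P0: store L0 := 54  bus=[BusRdX,Flush]  L0: P0=M P1=I P2=I P3=I  mem[L0]=42
25. P3: load  L0  bus=[BusRd]  L0: P0=O P1=I P2=I P3=S  mem[L0]=42
26. P2: load  L0  bus=[BusRd]  L0: P0=O P1=I P2=S P3=S  mem[L0]=42
27. P3: store L1 := 62  bus=[BusRdX,Flush]  L1: P0=I P1=I P2=I P3=M  mem[L1]=92
28. P1: load  L2  bus=[BusRd]  L2: P0=I P1=S P2=O P3=I  mem[L2]=6
29. P3: load  L2  bus=[BusRd]  L2: P0=I P1=S P2=O P3=S  mem[L2]=6

invalidations = 4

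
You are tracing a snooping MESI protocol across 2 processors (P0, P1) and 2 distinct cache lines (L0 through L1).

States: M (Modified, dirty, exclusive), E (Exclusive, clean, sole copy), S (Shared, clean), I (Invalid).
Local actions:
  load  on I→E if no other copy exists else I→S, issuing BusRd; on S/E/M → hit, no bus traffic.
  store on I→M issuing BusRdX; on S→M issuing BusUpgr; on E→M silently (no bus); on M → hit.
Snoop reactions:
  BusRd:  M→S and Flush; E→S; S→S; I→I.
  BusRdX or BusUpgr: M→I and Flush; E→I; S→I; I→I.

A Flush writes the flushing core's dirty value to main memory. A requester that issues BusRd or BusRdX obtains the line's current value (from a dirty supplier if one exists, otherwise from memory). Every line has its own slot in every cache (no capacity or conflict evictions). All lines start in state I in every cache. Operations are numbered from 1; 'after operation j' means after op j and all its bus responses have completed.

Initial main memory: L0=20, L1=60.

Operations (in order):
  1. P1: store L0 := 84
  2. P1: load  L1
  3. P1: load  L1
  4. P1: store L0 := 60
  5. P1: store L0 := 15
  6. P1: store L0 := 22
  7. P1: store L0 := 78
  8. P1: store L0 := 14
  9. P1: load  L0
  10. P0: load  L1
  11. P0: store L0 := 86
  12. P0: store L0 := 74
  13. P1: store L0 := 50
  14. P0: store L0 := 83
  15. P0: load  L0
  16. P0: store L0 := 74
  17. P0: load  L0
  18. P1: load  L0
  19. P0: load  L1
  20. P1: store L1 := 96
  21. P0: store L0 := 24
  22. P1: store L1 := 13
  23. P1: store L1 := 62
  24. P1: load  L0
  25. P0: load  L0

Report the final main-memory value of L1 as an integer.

1. P1: store L0 := 84  bus=[BusRdX]  L0: P0=I P1=M  mem[L0]=20
2. P1: load  L1  bus=[BusRd]  L1: P0=I P1=E  mem[L1]=60
3. P1: load  L1  bus=[-]  L1: P0=I P1=E  mem[L1]=60
4. P1: store L0 := 60  bus=[-]  L0: P0=I P1=M  mem[L0]=20
5. P1: store L0 := 15  bus=[-]  L0: P0=I P1=M  mem[L0]=20
6. P1: store L0 := 22  bus=[-]  L0: P0=I P1=M  mem[L0]=20
7. P1: store L0 := 78  bus=[-]  L0: P0=I P1=M  mem[L0]=20
8. P1: store L0 := 14  bus=[-]  L0: P0=I P1=M  mem[L0]=20
9. P1: load  L0  bus=[-]  L0: P0=I P1=M  mem[L0]=20
10. P0: load  L1  bus=[BusRd]  L1: P0=S P1=S  mem[L1]=60
11. P0: store L0 := 86  bus=[BusRdX,Flush]  L0: P0=M P1=I  mem[L0]=14
12. P0: store L0 := 74  bus=[-]  L0: P0=M P1=I  mem[L0]=14
13. P1: store L0 := 50  bus=[BusRdX,Flush]  L0: P0=I P1=M  mem[L0]=74
14. P0: store L0 := 83  bus=[BusRdX,Flush]  L0: P0=M P1=I  mem[L0]=50
15. P0: load  L0  bus=[-]  L0: P0=M P1=I  mem[L0]=50
16. P0: store L0 := 74  bus=[-]  L0: P0=M P1=I  mem[L0]=50
17. P0: load  L0  bus=[-]  L0: P0=M P1=I  mem[L0]=50
18. P1: load  L0  bus=[BusRd,Flush]  L0: P0=S P1=S  mem[L0]=74
19. P0: load  L1  bus=[-]  L1: P0=S P1=S  mem[L1]=60
20. P1: store L1 := 96  bus=[BusUpgr]  L1: P0=I P1=M  mem[L1]=60
21. P0: store L0 := 24  bus=[BusUpgr]  L0: P0=M P1=I  mem[L0]=74
22. P1: store L1 := 13  bus=[-]  L1: P0=I P1=M  mem[L1]=60
23. P1: store L1 := 62  bus=[-]  L1: P0=I P1=M  mem[L1]=60
24. P1: load  L0  bus=[BusRd,Flush]  L0: P0=S P1=S  mem[L0]=24
25. P0: load  L0  bus=[-]  L0: P0=S P1=S  mem[L0]=24

memory[L1] = 60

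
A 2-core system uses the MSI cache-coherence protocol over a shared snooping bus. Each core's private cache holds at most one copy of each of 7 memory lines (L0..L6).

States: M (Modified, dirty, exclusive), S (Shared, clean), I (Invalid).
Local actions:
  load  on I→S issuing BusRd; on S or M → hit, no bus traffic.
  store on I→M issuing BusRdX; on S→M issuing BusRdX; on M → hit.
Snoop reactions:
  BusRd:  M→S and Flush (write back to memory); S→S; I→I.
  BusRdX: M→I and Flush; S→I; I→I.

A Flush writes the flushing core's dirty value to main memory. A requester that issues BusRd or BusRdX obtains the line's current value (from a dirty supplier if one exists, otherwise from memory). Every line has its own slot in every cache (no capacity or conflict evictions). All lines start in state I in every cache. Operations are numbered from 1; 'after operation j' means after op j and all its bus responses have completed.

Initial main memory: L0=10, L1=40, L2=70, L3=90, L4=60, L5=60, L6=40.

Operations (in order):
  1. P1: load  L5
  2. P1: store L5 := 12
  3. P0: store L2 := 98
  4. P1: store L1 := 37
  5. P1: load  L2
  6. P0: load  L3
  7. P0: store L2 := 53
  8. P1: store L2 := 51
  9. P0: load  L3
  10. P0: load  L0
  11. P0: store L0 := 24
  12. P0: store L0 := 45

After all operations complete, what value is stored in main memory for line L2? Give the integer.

memory[L2] = 53

  op1 P1: load  L5 → I/S on L5; bus BusRd; mem=60
  op2 P1: store L5 := 12 → I/M on L5; bus BusRdX; mem=60
  op3 P0: store L2 := 98 → M/I on L2; bus BusRdX; mem=70
  op4 P1: store L1 := 37 → I/M on L1; bus BusRdX; mem=40
  op5 P1: load  L2 → S/S on L2; bus BusRd Flush; mem=98
  op6 P0: load  L3 → S/I on L3; bus BusRd; mem=90
  op7 P0: store L2 := 53 → M/I on L2; bus BusRdX; mem=98
  op8 P1: store L2 := 51 → I/M on L2; bus BusRdX Flush; mem=53
  op9 P0: load  L3 → S/I on L3; bus (none); mem=90
  op10 P0: load  L0 → S/I on L0; bus BusRd; mem=10
  op11 P0: store L0 := 24 → M/I on L0; bus BusRdX; mem=10
  op12 P0: store L0 := 45 → M/I on L0; bus (none); mem=10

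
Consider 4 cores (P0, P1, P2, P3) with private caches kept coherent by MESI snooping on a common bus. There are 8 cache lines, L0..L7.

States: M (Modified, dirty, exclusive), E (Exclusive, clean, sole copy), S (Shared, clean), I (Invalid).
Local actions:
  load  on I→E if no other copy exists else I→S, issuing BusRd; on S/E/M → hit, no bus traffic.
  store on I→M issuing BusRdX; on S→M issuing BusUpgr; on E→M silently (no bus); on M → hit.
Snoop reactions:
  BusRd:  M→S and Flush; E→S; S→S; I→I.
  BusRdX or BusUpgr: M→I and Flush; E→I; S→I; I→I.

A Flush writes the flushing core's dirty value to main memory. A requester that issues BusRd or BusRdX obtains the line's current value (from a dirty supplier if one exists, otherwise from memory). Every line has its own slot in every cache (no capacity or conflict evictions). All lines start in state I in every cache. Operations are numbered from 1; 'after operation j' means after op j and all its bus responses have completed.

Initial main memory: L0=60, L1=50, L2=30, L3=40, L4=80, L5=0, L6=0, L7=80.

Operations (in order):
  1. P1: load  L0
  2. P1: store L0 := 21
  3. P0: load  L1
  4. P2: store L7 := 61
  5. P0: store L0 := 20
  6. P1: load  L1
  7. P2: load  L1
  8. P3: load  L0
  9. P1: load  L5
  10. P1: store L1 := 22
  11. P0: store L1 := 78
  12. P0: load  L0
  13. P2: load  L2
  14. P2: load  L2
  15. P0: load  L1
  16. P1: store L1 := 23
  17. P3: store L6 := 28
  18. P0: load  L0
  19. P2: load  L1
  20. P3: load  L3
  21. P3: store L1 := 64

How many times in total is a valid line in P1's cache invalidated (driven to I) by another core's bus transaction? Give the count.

invalidations = 3

step 1: P1: load  L0  ⟶  IEII  (L0)  txn=BusRd  M[L0]=60
step 2: P1: store L0 := 21  ⟶  IMII  (L0)  txn=∅  M[L0]=60
step 3: P0: load  L1  ⟶  EIII  (L1)  txn=BusRd  M[L1]=50
step 4: P2: store L7 := 61  ⟶  IIMI  (L7)  txn=BusRdX  M[L7]=80
step 5: P0: store L0 := 20  ⟶  MIII  (L0)  txn=BusRdX+Flush  M[L0]=21
step 6: P1: load  L1  ⟶  SSII  (L1)  txn=BusRd  M[L1]=50
step 7: P2: load  L1  ⟶  SSSI  (L1)  txn=BusRd  M[L1]=50
step 8: P3: load  L0  ⟶  SIIS  (L0)  txn=BusRd+Flush  M[L0]=20
step 9: P1: load  L5  ⟶  IEII  (L5)  txn=BusRd  M[L5]=0
step 10: P1: store L1 := 22  ⟶  IMII  (L1)  txn=BusUpgr  M[L1]=50
step 11: P0: store L1 := 78  ⟶  MIII  (L1)  txn=BusRdX+Flush  M[L1]=22
step 12: P0: load  L0  ⟶  SIIS  (L0)  txn=∅  M[L0]=20
step 13: P2: load  L2  ⟶  IIEI  (L2)  txn=BusRd  M[L2]=30
step 14: P2: load  L2  ⟶  IIEI  (L2)  txn=∅  M[L2]=30
step 15: P0: load  L1  ⟶  MIII  (L1)  txn=∅  M[L1]=22
step 16: P1: store L1 := 23  ⟶  IMII  (L1)  txn=BusRdX+Flush  M[L1]=78
step 17: P3: store L6 := 28  ⟶  IIIM  (L6)  txn=BusRdX  M[L6]=0
step 18: P0: load  L0  ⟶  SIIS  (L0)  txn=∅  M[L0]=20
step 19: P2: load  L1  ⟶  ISSI  (L1)  txn=BusRd+Flush  M[L1]=23
step 20: P3: load  L3  ⟶  IIIE  (L3)  txn=BusRd  M[L3]=40
step 21: P3: store L1 := 64  ⟶  IIIM  (L1)  txn=BusRdX  M[L1]=23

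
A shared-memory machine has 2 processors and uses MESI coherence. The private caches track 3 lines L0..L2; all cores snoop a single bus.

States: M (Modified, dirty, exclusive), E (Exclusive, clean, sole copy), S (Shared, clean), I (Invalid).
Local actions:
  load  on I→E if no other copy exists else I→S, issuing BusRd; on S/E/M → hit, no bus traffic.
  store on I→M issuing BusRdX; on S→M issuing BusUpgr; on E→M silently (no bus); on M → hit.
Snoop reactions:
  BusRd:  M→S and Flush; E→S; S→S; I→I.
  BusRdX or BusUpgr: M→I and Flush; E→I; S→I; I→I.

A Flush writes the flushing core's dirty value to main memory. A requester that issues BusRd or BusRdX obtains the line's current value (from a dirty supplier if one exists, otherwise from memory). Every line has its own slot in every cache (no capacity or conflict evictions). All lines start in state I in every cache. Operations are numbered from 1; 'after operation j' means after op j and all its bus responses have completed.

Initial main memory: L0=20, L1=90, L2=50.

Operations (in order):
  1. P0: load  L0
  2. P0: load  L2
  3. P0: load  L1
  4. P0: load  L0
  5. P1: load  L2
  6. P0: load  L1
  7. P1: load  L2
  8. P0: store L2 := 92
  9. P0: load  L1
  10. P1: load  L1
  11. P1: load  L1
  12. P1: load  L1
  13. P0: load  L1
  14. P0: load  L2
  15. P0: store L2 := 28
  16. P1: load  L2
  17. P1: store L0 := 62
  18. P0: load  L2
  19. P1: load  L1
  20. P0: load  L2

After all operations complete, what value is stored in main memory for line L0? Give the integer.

step 1: P0: load  L0  ⟶  EI  (L0)  txn=BusRd  M[L0]=20
step 2: P0: load  L2  ⟶  EI  (L2)  txn=BusRd  M[L2]=50
step 3: P0: load  L1  ⟶  EI  (L1)  txn=BusRd  M[L1]=90
step 4: P0: load  L0  ⟶  EI  (L0)  txn=∅  M[L0]=20
step 5: P1: load  L2  ⟶  SS  (L2)  txn=BusRd  M[L2]=50
step 6: P0: load  L1  ⟶  EI  (L1)  txn=∅  M[L1]=90
step 7: P1: load  L2  ⟶  SS  (L2)  txn=∅  M[L2]=50
step 8: P0: store L2 := 92  ⟶  MI  (L2)  txn=BusUpgr  M[L2]=50
step 9: P0: load  L1  ⟶  EI  (L1)  txn=∅  M[L1]=90
step 10: P1: load  L1  ⟶  SS  (L1)  txn=BusRd  M[L1]=90
step 11: P1: load  L1  ⟶  SS  (L1)  txn=∅  M[L1]=90
step 12: P1: load  L1  ⟶  SS  (L1)  txn=∅  M[L1]=90
step 13: P0: load  L1  ⟶  SS  (L1)  txn=∅  M[L1]=90
step 14: P0: load  L2  ⟶  MI  (L2)  txn=∅  M[L2]=50
step 15: P0: store L2 := 28  ⟶  MI  (L2)  txn=∅  M[L2]=50
step 16: P1: load  L2  ⟶  SS  (L2)  txn=BusRd+Flush  M[L2]=28
step 17: P1: store L0 := 62  ⟶  IM  (L0)  txn=BusRdX  M[L0]=20
step 18: P0: load  L2  ⟶  SS  (L2)  txn=∅  M[L2]=28
step 19: P1: load  L1  ⟶  SS  (L1)  txn=∅  M[L1]=90
step 20: P0: load  L2  ⟶  SS  (L2)  txn=∅  M[L2]=28

memory[L0] = 20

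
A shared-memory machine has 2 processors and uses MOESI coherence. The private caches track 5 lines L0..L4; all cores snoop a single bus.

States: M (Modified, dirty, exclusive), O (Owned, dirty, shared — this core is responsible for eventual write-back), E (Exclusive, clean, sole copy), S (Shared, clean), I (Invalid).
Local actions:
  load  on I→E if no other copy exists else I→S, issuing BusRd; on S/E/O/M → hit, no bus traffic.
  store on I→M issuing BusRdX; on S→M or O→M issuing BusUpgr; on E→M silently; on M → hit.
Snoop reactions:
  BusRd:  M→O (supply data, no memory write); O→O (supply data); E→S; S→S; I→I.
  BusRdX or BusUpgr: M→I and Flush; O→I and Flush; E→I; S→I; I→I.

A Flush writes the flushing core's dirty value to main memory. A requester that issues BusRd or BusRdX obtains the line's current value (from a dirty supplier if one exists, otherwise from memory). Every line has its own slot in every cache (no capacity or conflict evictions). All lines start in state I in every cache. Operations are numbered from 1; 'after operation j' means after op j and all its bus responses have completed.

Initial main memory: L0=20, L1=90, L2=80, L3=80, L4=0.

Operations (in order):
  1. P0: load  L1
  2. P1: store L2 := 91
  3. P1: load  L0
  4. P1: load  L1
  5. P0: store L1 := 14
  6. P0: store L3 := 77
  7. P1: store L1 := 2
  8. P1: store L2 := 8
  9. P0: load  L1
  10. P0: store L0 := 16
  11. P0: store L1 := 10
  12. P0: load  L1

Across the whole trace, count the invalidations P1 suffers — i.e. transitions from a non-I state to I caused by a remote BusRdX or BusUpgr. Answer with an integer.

invalidations = 3

[1] P0: load  L1 | P0:E(90), P1:I | bus: BusRd
[2] P1: store L2 := 91 | P0:I, P1:M(91) | bus: BusRdX
[3] P1: load  L0 | P0:I, P1:E(20) | bus: BusRd
[4] P1: load  L1 | P0:S(90), P1:S(90) | bus: BusRd
[5] P0: store L1 := 14 | P0:M(14), P1:I | bus: BusUpgr
[6] P0: store L3 := 77 | P0:M(77), P1:I | bus: BusRdX
[7] P1: store L1 := 2 | P0:I, P1:M(2) | bus: BusRdX,Flush
[8] P1: store L2 := 8 | P0:I, P1:M(8) | bus: none
[9] P0: load  L1 | P0:S(2), P1:O(2) | bus: BusRd
[10] P0: store L0 := 16 | P0:M(16), P1:I | bus: BusRdX
[11] P0: store L1 := 10 | P0:M(10), P1:I | bus: BusUpgr,Flush
[12] P0: load  L1 | P0:M(10), P1:I | bus: none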